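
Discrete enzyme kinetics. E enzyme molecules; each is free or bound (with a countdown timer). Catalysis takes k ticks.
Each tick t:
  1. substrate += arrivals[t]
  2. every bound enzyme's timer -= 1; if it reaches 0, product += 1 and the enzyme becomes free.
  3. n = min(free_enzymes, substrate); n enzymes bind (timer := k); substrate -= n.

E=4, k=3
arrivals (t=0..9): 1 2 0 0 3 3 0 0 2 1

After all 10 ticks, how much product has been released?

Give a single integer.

t=0: arr=1 -> substrate=0 bound=1 product=0
t=1: arr=2 -> substrate=0 bound=3 product=0
t=2: arr=0 -> substrate=0 bound=3 product=0
t=3: arr=0 -> substrate=0 bound=2 product=1
t=4: arr=3 -> substrate=0 bound=3 product=3
t=5: arr=3 -> substrate=2 bound=4 product=3
t=6: arr=0 -> substrate=2 bound=4 product=3
t=7: arr=0 -> substrate=0 bound=3 product=6
t=8: arr=2 -> substrate=0 bound=4 product=7
t=9: arr=1 -> substrate=1 bound=4 product=7

Answer: 7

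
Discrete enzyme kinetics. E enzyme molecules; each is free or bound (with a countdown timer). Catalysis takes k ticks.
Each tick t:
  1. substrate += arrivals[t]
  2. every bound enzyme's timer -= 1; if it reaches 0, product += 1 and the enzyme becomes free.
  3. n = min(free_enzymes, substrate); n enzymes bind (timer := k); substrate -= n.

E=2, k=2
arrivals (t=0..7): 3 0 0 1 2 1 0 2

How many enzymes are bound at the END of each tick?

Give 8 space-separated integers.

t=0: arr=3 -> substrate=1 bound=2 product=0
t=1: arr=0 -> substrate=1 bound=2 product=0
t=2: arr=0 -> substrate=0 bound=1 product=2
t=3: arr=1 -> substrate=0 bound=2 product=2
t=4: arr=2 -> substrate=1 bound=2 product=3
t=5: arr=1 -> substrate=1 bound=2 product=4
t=6: arr=0 -> substrate=0 bound=2 product=5
t=7: arr=2 -> substrate=1 bound=2 product=6

Answer: 2 2 1 2 2 2 2 2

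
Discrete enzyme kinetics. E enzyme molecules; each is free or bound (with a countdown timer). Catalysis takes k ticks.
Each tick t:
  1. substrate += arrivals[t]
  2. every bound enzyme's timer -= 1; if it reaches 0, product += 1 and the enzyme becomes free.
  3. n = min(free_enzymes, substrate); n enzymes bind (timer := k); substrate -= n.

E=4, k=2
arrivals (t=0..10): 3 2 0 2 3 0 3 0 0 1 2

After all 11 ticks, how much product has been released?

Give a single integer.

t=0: arr=3 -> substrate=0 bound=3 product=0
t=1: arr=2 -> substrate=1 bound=4 product=0
t=2: arr=0 -> substrate=0 bound=2 product=3
t=3: arr=2 -> substrate=0 bound=3 product=4
t=4: arr=3 -> substrate=1 bound=4 product=5
t=5: arr=0 -> substrate=0 bound=3 product=7
t=6: arr=3 -> substrate=0 bound=4 product=9
t=7: arr=0 -> substrate=0 bound=3 product=10
t=8: arr=0 -> substrate=0 bound=0 product=13
t=9: arr=1 -> substrate=0 bound=1 product=13
t=10: arr=2 -> substrate=0 bound=3 product=13

Answer: 13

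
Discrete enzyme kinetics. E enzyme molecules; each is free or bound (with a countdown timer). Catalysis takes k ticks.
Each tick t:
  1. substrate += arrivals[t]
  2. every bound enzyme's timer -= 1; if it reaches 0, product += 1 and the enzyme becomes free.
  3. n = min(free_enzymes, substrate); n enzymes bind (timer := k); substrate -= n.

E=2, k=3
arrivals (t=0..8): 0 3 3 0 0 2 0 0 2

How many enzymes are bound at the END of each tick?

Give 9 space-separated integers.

t=0: arr=0 -> substrate=0 bound=0 product=0
t=1: arr=3 -> substrate=1 bound=2 product=0
t=2: arr=3 -> substrate=4 bound=2 product=0
t=3: arr=0 -> substrate=4 bound=2 product=0
t=4: arr=0 -> substrate=2 bound=2 product=2
t=5: arr=2 -> substrate=4 bound=2 product=2
t=6: arr=0 -> substrate=4 bound=2 product=2
t=7: arr=0 -> substrate=2 bound=2 product=4
t=8: arr=2 -> substrate=4 bound=2 product=4

Answer: 0 2 2 2 2 2 2 2 2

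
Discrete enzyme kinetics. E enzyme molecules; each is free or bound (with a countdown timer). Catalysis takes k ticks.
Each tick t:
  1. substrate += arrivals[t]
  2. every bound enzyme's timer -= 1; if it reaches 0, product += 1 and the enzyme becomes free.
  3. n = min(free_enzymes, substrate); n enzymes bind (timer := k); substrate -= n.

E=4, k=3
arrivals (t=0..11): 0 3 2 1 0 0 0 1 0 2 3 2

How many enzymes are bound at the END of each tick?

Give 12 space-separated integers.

t=0: arr=0 -> substrate=0 bound=0 product=0
t=1: arr=3 -> substrate=0 bound=3 product=0
t=2: arr=2 -> substrate=1 bound=4 product=0
t=3: arr=1 -> substrate=2 bound=4 product=0
t=4: arr=0 -> substrate=0 bound=3 product=3
t=5: arr=0 -> substrate=0 bound=2 product=4
t=6: arr=0 -> substrate=0 bound=2 product=4
t=7: arr=1 -> substrate=0 bound=1 product=6
t=8: arr=0 -> substrate=0 bound=1 product=6
t=9: arr=2 -> substrate=0 bound=3 product=6
t=10: arr=3 -> substrate=1 bound=4 product=7
t=11: arr=2 -> substrate=3 bound=4 product=7

Answer: 0 3 4 4 3 2 2 1 1 3 4 4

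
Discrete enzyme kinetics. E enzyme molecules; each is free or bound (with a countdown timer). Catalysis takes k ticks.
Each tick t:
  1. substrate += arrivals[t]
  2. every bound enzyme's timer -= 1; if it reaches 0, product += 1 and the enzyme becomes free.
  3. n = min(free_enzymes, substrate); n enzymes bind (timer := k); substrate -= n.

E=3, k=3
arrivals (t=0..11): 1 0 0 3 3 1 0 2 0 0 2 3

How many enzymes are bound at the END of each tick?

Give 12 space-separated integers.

t=0: arr=1 -> substrate=0 bound=1 product=0
t=1: arr=0 -> substrate=0 bound=1 product=0
t=2: arr=0 -> substrate=0 bound=1 product=0
t=3: arr=3 -> substrate=0 bound=3 product=1
t=4: arr=3 -> substrate=3 bound=3 product=1
t=5: arr=1 -> substrate=4 bound=3 product=1
t=6: arr=0 -> substrate=1 bound=3 product=4
t=7: arr=2 -> substrate=3 bound=3 product=4
t=8: arr=0 -> substrate=3 bound=3 product=4
t=9: arr=0 -> substrate=0 bound=3 product=7
t=10: arr=2 -> substrate=2 bound=3 product=7
t=11: arr=3 -> substrate=5 bound=3 product=7

Answer: 1 1 1 3 3 3 3 3 3 3 3 3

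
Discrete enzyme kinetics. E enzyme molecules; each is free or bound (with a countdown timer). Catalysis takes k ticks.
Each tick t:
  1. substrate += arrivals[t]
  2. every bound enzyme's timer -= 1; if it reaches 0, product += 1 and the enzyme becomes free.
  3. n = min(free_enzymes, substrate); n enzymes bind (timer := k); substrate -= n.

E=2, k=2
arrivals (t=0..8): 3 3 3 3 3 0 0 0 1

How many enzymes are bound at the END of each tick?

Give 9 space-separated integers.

t=0: arr=3 -> substrate=1 bound=2 product=0
t=1: arr=3 -> substrate=4 bound=2 product=0
t=2: arr=3 -> substrate=5 bound=2 product=2
t=3: arr=3 -> substrate=8 bound=2 product=2
t=4: arr=3 -> substrate=9 bound=2 product=4
t=5: arr=0 -> substrate=9 bound=2 product=4
t=6: arr=0 -> substrate=7 bound=2 product=6
t=7: arr=0 -> substrate=7 bound=2 product=6
t=8: arr=1 -> substrate=6 bound=2 product=8

Answer: 2 2 2 2 2 2 2 2 2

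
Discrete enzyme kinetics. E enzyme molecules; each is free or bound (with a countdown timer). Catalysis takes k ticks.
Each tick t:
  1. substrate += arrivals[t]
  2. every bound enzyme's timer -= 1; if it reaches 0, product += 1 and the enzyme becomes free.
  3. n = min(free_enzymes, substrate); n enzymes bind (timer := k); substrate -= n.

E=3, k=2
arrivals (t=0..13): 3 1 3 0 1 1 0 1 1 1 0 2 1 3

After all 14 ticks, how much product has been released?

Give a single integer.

Answer: 14

Derivation:
t=0: arr=3 -> substrate=0 bound=3 product=0
t=1: arr=1 -> substrate=1 bound=3 product=0
t=2: arr=3 -> substrate=1 bound=3 product=3
t=3: arr=0 -> substrate=1 bound=3 product=3
t=4: arr=1 -> substrate=0 bound=2 product=6
t=5: arr=1 -> substrate=0 bound=3 product=6
t=6: arr=0 -> substrate=0 bound=1 product=8
t=7: arr=1 -> substrate=0 bound=1 product=9
t=8: arr=1 -> substrate=0 bound=2 product=9
t=9: arr=1 -> substrate=0 bound=2 product=10
t=10: arr=0 -> substrate=0 bound=1 product=11
t=11: arr=2 -> substrate=0 bound=2 product=12
t=12: arr=1 -> substrate=0 bound=3 product=12
t=13: arr=3 -> substrate=1 bound=3 product=14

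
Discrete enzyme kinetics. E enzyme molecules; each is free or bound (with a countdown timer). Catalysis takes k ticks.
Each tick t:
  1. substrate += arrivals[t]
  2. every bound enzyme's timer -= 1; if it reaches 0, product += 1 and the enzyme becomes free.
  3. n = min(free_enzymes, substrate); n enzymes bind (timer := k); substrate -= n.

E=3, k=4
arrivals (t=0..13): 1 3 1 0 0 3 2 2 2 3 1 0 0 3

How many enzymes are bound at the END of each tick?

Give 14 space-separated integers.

t=0: arr=1 -> substrate=0 bound=1 product=0
t=1: arr=3 -> substrate=1 bound=3 product=0
t=2: arr=1 -> substrate=2 bound=3 product=0
t=3: arr=0 -> substrate=2 bound=3 product=0
t=4: arr=0 -> substrate=1 bound=3 product=1
t=5: arr=3 -> substrate=2 bound=3 product=3
t=6: arr=2 -> substrate=4 bound=3 product=3
t=7: arr=2 -> substrate=6 bound=3 product=3
t=8: arr=2 -> substrate=7 bound=3 product=4
t=9: arr=3 -> substrate=8 bound=3 product=6
t=10: arr=1 -> substrate=9 bound=3 product=6
t=11: arr=0 -> substrate=9 bound=3 product=6
t=12: arr=0 -> substrate=8 bound=3 product=7
t=13: arr=3 -> substrate=9 bound=3 product=9

Answer: 1 3 3 3 3 3 3 3 3 3 3 3 3 3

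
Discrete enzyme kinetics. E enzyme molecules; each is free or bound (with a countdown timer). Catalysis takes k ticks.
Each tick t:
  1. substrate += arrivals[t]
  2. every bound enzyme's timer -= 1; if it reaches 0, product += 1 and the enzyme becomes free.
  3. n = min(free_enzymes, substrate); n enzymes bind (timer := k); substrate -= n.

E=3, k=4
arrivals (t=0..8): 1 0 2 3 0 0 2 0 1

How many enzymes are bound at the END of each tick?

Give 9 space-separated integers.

t=0: arr=1 -> substrate=0 bound=1 product=0
t=1: arr=0 -> substrate=0 bound=1 product=0
t=2: arr=2 -> substrate=0 bound=3 product=0
t=3: arr=3 -> substrate=3 bound=3 product=0
t=4: arr=0 -> substrate=2 bound=3 product=1
t=5: arr=0 -> substrate=2 bound=3 product=1
t=6: arr=2 -> substrate=2 bound=3 product=3
t=7: arr=0 -> substrate=2 bound=3 product=3
t=8: arr=1 -> substrate=2 bound=3 product=4

Answer: 1 1 3 3 3 3 3 3 3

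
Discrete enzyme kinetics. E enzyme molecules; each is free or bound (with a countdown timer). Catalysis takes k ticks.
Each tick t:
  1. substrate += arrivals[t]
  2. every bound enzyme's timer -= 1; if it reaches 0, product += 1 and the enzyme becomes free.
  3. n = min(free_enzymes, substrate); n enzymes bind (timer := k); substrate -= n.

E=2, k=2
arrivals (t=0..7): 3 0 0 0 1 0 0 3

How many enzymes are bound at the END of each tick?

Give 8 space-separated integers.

t=0: arr=3 -> substrate=1 bound=2 product=0
t=1: arr=0 -> substrate=1 bound=2 product=0
t=2: arr=0 -> substrate=0 bound=1 product=2
t=3: arr=0 -> substrate=0 bound=1 product=2
t=4: arr=1 -> substrate=0 bound=1 product=3
t=5: arr=0 -> substrate=0 bound=1 product=3
t=6: arr=0 -> substrate=0 bound=0 product=4
t=7: arr=3 -> substrate=1 bound=2 product=4

Answer: 2 2 1 1 1 1 0 2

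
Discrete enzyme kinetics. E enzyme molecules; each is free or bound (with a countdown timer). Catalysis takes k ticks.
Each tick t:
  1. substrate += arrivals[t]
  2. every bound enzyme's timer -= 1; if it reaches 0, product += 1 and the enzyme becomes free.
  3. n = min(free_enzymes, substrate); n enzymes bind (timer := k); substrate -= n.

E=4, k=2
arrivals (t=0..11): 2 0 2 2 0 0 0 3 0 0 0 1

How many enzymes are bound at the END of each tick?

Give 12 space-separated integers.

t=0: arr=2 -> substrate=0 bound=2 product=0
t=1: arr=0 -> substrate=0 bound=2 product=0
t=2: arr=2 -> substrate=0 bound=2 product=2
t=3: arr=2 -> substrate=0 bound=4 product=2
t=4: arr=0 -> substrate=0 bound=2 product=4
t=5: arr=0 -> substrate=0 bound=0 product=6
t=6: arr=0 -> substrate=0 bound=0 product=6
t=7: arr=3 -> substrate=0 bound=3 product=6
t=8: arr=0 -> substrate=0 bound=3 product=6
t=9: arr=0 -> substrate=0 bound=0 product=9
t=10: arr=0 -> substrate=0 bound=0 product=9
t=11: arr=1 -> substrate=0 bound=1 product=9

Answer: 2 2 2 4 2 0 0 3 3 0 0 1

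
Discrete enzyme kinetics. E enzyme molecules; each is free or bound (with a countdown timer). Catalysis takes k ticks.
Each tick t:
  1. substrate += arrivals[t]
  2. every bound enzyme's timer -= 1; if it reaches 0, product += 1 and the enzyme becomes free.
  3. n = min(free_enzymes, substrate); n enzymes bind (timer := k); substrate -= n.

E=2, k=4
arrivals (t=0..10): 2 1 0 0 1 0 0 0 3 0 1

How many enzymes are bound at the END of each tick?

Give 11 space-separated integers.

Answer: 2 2 2 2 2 2 2 2 2 2 2

Derivation:
t=0: arr=2 -> substrate=0 bound=2 product=0
t=1: arr=1 -> substrate=1 bound=2 product=0
t=2: arr=0 -> substrate=1 bound=2 product=0
t=3: arr=0 -> substrate=1 bound=2 product=0
t=4: arr=1 -> substrate=0 bound=2 product=2
t=5: arr=0 -> substrate=0 bound=2 product=2
t=6: arr=0 -> substrate=0 bound=2 product=2
t=7: arr=0 -> substrate=0 bound=2 product=2
t=8: arr=3 -> substrate=1 bound=2 product=4
t=9: arr=0 -> substrate=1 bound=2 product=4
t=10: arr=1 -> substrate=2 bound=2 product=4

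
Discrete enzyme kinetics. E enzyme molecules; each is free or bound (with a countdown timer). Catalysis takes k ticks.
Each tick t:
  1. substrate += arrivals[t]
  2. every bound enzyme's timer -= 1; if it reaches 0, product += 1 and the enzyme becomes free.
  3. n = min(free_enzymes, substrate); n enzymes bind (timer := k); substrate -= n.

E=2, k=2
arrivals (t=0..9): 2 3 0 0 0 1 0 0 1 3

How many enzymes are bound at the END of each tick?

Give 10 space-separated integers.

t=0: arr=2 -> substrate=0 bound=2 product=0
t=1: arr=3 -> substrate=3 bound=2 product=0
t=2: arr=0 -> substrate=1 bound=2 product=2
t=3: arr=0 -> substrate=1 bound=2 product=2
t=4: arr=0 -> substrate=0 bound=1 product=4
t=5: arr=1 -> substrate=0 bound=2 product=4
t=6: arr=0 -> substrate=0 bound=1 product=5
t=7: arr=0 -> substrate=0 bound=0 product=6
t=8: arr=1 -> substrate=0 bound=1 product=6
t=9: arr=3 -> substrate=2 bound=2 product=6

Answer: 2 2 2 2 1 2 1 0 1 2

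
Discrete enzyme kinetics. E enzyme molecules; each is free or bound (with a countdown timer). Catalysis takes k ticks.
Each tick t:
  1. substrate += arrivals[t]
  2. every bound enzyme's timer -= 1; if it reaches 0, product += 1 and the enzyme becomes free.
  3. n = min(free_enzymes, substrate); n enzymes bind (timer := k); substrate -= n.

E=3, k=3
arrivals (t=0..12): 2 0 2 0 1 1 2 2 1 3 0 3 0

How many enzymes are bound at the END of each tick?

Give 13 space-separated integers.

t=0: arr=2 -> substrate=0 bound=2 product=0
t=1: arr=0 -> substrate=0 bound=2 product=0
t=2: arr=2 -> substrate=1 bound=3 product=0
t=3: arr=0 -> substrate=0 bound=2 product=2
t=4: arr=1 -> substrate=0 bound=3 product=2
t=5: arr=1 -> substrate=0 bound=3 product=3
t=6: arr=2 -> substrate=1 bound=3 product=4
t=7: arr=2 -> substrate=2 bound=3 product=5
t=8: arr=1 -> substrate=2 bound=3 product=6
t=9: arr=3 -> substrate=4 bound=3 product=7
t=10: arr=0 -> substrate=3 bound=3 product=8
t=11: arr=3 -> substrate=5 bound=3 product=9
t=12: arr=0 -> substrate=4 bound=3 product=10

Answer: 2 2 3 2 3 3 3 3 3 3 3 3 3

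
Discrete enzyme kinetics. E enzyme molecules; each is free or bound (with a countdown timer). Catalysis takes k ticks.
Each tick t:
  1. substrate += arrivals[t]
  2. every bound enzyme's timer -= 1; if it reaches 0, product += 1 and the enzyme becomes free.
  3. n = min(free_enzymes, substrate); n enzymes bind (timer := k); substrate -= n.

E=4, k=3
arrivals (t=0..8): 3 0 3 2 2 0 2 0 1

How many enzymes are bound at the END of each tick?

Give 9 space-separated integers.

t=0: arr=3 -> substrate=0 bound=3 product=0
t=1: arr=0 -> substrate=0 bound=3 product=0
t=2: arr=3 -> substrate=2 bound=4 product=0
t=3: arr=2 -> substrate=1 bound=4 product=3
t=4: arr=2 -> substrate=3 bound=4 product=3
t=5: arr=0 -> substrate=2 bound=4 product=4
t=6: arr=2 -> substrate=1 bound=4 product=7
t=7: arr=0 -> substrate=1 bound=4 product=7
t=8: arr=1 -> substrate=1 bound=4 product=8

Answer: 3 3 4 4 4 4 4 4 4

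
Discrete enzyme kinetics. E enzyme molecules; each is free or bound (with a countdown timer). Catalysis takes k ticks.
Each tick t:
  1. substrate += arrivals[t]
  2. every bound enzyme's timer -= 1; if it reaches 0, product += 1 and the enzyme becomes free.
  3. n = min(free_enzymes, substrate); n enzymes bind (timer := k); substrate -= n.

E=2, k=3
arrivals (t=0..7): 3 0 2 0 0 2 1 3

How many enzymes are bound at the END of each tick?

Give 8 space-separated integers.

t=0: arr=3 -> substrate=1 bound=2 product=0
t=1: arr=0 -> substrate=1 bound=2 product=0
t=2: arr=2 -> substrate=3 bound=2 product=0
t=3: arr=0 -> substrate=1 bound=2 product=2
t=4: arr=0 -> substrate=1 bound=2 product=2
t=5: arr=2 -> substrate=3 bound=2 product=2
t=6: arr=1 -> substrate=2 bound=2 product=4
t=7: arr=3 -> substrate=5 bound=2 product=4

Answer: 2 2 2 2 2 2 2 2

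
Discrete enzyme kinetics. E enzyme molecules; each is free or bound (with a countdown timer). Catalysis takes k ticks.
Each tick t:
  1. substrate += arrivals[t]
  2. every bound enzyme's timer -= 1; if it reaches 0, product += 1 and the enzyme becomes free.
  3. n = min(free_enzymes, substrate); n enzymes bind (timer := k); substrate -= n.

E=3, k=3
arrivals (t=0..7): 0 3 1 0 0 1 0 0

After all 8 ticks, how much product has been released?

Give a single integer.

t=0: arr=0 -> substrate=0 bound=0 product=0
t=1: arr=3 -> substrate=0 bound=3 product=0
t=2: arr=1 -> substrate=1 bound=3 product=0
t=3: arr=0 -> substrate=1 bound=3 product=0
t=4: arr=0 -> substrate=0 bound=1 product=3
t=5: arr=1 -> substrate=0 bound=2 product=3
t=6: arr=0 -> substrate=0 bound=2 product=3
t=7: arr=0 -> substrate=0 bound=1 product=4

Answer: 4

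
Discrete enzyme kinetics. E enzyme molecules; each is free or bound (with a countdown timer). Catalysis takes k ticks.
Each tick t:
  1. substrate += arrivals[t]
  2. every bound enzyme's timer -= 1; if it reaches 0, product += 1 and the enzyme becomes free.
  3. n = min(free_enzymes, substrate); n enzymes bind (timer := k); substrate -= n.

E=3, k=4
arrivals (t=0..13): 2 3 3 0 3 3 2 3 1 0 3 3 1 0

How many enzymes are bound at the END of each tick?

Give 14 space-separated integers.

t=0: arr=2 -> substrate=0 bound=2 product=0
t=1: arr=3 -> substrate=2 bound=3 product=0
t=2: arr=3 -> substrate=5 bound=3 product=0
t=3: arr=0 -> substrate=5 bound=3 product=0
t=4: arr=3 -> substrate=6 bound=3 product=2
t=5: arr=3 -> substrate=8 bound=3 product=3
t=6: arr=2 -> substrate=10 bound=3 product=3
t=7: arr=3 -> substrate=13 bound=3 product=3
t=8: arr=1 -> substrate=12 bound=3 product=5
t=9: arr=0 -> substrate=11 bound=3 product=6
t=10: arr=3 -> substrate=14 bound=3 product=6
t=11: arr=3 -> substrate=17 bound=3 product=6
t=12: arr=1 -> substrate=16 bound=3 product=8
t=13: arr=0 -> substrate=15 bound=3 product=9

Answer: 2 3 3 3 3 3 3 3 3 3 3 3 3 3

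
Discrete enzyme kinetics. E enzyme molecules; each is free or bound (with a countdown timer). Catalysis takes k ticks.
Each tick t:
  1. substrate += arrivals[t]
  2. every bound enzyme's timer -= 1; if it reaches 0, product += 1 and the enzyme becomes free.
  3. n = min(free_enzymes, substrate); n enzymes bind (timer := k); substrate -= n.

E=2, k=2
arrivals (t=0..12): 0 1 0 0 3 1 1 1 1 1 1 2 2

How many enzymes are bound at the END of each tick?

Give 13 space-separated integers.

Answer: 0 1 1 0 2 2 2 2 2 2 2 2 2

Derivation:
t=0: arr=0 -> substrate=0 bound=0 product=0
t=1: arr=1 -> substrate=0 bound=1 product=0
t=2: arr=0 -> substrate=0 bound=1 product=0
t=3: arr=0 -> substrate=0 bound=0 product=1
t=4: arr=3 -> substrate=1 bound=2 product=1
t=5: arr=1 -> substrate=2 bound=2 product=1
t=6: arr=1 -> substrate=1 bound=2 product=3
t=7: arr=1 -> substrate=2 bound=2 product=3
t=8: arr=1 -> substrate=1 bound=2 product=5
t=9: arr=1 -> substrate=2 bound=2 product=5
t=10: arr=1 -> substrate=1 bound=2 product=7
t=11: arr=2 -> substrate=3 bound=2 product=7
t=12: arr=2 -> substrate=3 bound=2 product=9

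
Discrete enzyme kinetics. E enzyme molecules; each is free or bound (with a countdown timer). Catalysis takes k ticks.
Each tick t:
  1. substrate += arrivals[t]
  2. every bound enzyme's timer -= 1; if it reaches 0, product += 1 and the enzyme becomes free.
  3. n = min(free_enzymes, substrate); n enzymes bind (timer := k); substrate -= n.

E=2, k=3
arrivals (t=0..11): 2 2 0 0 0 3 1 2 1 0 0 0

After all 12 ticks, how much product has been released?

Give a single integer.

Answer: 6

Derivation:
t=0: arr=2 -> substrate=0 bound=2 product=0
t=1: arr=2 -> substrate=2 bound=2 product=0
t=2: arr=0 -> substrate=2 bound=2 product=0
t=3: arr=0 -> substrate=0 bound=2 product=2
t=4: arr=0 -> substrate=0 bound=2 product=2
t=5: arr=3 -> substrate=3 bound=2 product=2
t=6: arr=1 -> substrate=2 bound=2 product=4
t=7: arr=2 -> substrate=4 bound=2 product=4
t=8: arr=1 -> substrate=5 bound=2 product=4
t=9: arr=0 -> substrate=3 bound=2 product=6
t=10: arr=0 -> substrate=3 bound=2 product=6
t=11: arr=0 -> substrate=3 bound=2 product=6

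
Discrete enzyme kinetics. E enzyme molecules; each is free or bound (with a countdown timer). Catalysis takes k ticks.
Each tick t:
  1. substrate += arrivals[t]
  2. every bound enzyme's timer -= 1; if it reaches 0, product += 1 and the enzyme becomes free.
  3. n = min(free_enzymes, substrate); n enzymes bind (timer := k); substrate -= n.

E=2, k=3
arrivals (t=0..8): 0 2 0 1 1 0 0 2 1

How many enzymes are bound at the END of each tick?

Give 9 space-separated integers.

Answer: 0 2 2 2 2 2 2 2 2

Derivation:
t=0: arr=0 -> substrate=0 bound=0 product=0
t=1: arr=2 -> substrate=0 bound=2 product=0
t=2: arr=0 -> substrate=0 bound=2 product=0
t=3: arr=1 -> substrate=1 bound=2 product=0
t=4: arr=1 -> substrate=0 bound=2 product=2
t=5: arr=0 -> substrate=0 bound=2 product=2
t=6: arr=0 -> substrate=0 bound=2 product=2
t=7: arr=2 -> substrate=0 bound=2 product=4
t=8: arr=1 -> substrate=1 bound=2 product=4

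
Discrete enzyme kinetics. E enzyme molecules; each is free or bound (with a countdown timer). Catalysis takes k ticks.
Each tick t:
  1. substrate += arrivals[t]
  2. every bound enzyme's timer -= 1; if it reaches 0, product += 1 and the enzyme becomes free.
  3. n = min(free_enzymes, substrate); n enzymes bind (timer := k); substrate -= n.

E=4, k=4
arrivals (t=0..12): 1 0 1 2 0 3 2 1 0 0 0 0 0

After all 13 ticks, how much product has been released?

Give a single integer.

t=0: arr=1 -> substrate=0 bound=1 product=0
t=1: arr=0 -> substrate=0 bound=1 product=0
t=2: arr=1 -> substrate=0 bound=2 product=0
t=3: arr=2 -> substrate=0 bound=4 product=0
t=4: arr=0 -> substrate=0 bound=3 product=1
t=5: arr=3 -> substrate=2 bound=4 product=1
t=6: arr=2 -> substrate=3 bound=4 product=2
t=7: arr=1 -> substrate=2 bound=4 product=4
t=8: arr=0 -> substrate=2 bound=4 product=4
t=9: arr=0 -> substrate=1 bound=4 product=5
t=10: arr=0 -> substrate=0 bound=4 product=6
t=11: arr=0 -> substrate=0 bound=2 product=8
t=12: arr=0 -> substrate=0 bound=2 product=8

Answer: 8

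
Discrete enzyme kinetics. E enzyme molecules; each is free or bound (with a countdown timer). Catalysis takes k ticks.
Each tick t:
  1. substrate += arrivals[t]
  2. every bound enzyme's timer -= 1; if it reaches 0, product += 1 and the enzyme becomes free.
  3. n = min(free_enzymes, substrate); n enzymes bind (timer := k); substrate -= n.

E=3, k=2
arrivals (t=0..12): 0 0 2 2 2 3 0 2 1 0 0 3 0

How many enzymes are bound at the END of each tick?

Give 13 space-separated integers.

t=0: arr=0 -> substrate=0 bound=0 product=0
t=1: arr=0 -> substrate=0 bound=0 product=0
t=2: arr=2 -> substrate=0 bound=2 product=0
t=3: arr=2 -> substrate=1 bound=3 product=0
t=4: arr=2 -> substrate=1 bound=3 product=2
t=5: arr=3 -> substrate=3 bound=3 product=3
t=6: arr=0 -> substrate=1 bound=3 product=5
t=7: arr=2 -> substrate=2 bound=3 product=6
t=8: arr=1 -> substrate=1 bound=3 product=8
t=9: arr=0 -> substrate=0 bound=3 product=9
t=10: arr=0 -> substrate=0 bound=1 product=11
t=11: arr=3 -> substrate=0 bound=3 product=12
t=12: arr=0 -> substrate=0 bound=3 product=12

Answer: 0 0 2 3 3 3 3 3 3 3 1 3 3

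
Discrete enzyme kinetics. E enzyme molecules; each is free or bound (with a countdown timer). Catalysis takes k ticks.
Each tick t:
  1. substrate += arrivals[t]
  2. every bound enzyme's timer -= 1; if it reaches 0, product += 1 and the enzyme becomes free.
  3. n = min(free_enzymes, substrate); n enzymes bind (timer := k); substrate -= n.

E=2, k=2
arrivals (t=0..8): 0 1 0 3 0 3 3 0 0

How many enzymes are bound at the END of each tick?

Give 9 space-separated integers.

Answer: 0 1 1 2 2 2 2 2 2

Derivation:
t=0: arr=0 -> substrate=0 bound=0 product=0
t=1: arr=1 -> substrate=0 bound=1 product=0
t=2: arr=0 -> substrate=0 bound=1 product=0
t=3: arr=3 -> substrate=1 bound=2 product=1
t=4: arr=0 -> substrate=1 bound=2 product=1
t=5: arr=3 -> substrate=2 bound=2 product=3
t=6: arr=3 -> substrate=5 bound=2 product=3
t=7: arr=0 -> substrate=3 bound=2 product=5
t=8: arr=0 -> substrate=3 bound=2 product=5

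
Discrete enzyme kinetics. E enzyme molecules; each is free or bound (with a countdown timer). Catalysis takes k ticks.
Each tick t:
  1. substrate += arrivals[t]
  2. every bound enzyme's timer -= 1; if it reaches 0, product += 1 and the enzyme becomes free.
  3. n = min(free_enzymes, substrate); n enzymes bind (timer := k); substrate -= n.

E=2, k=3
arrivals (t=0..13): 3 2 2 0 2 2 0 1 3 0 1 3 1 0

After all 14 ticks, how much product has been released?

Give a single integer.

Answer: 8

Derivation:
t=0: arr=3 -> substrate=1 bound=2 product=0
t=1: arr=2 -> substrate=3 bound=2 product=0
t=2: arr=2 -> substrate=5 bound=2 product=0
t=3: arr=0 -> substrate=3 bound=2 product=2
t=4: arr=2 -> substrate=5 bound=2 product=2
t=5: arr=2 -> substrate=7 bound=2 product=2
t=6: arr=0 -> substrate=5 bound=2 product=4
t=7: arr=1 -> substrate=6 bound=2 product=4
t=8: arr=3 -> substrate=9 bound=2 product=4
t=9: arr=0 -> substrate=7 bound=2 product=6
t=10: arr=1 -> substrate=8 bound=2 product=6
t=11: arr=3 -> substrate=11 bound=2 product=6
t=12: arr=1 -> substrate=10 bound=2 product=8
t=13: arr=0 -> substrate=10 bound=2 product=8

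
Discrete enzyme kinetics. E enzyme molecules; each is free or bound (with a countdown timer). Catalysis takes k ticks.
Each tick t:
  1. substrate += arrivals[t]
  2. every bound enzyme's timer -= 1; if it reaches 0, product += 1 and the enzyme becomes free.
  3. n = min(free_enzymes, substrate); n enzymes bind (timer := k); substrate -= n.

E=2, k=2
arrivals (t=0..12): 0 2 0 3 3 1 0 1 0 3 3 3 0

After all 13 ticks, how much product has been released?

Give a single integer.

Answer: 10

Derivation:
t=0: arr=0 -> substrate=0 bound=0 product=0
t=1: arr=2 -> substrate=0 bound=2 product=0
t=2: arr=0 -> substrate=0 bound=2 product=0
t=3: arr=3 -> substrate=1 bound=2 product=2
t=4: arr=3 -> substrate=4 bound=2 product=2
t=5: arr=1 -> substrate=3 bound=2 product=4
t=6: arr=0 -> substrate=3 bound=2 product=4
t=7: arr=1 -> substrate=2 bound=2 product=6
t=8: arr=0 -> substrate=2 bound=2 product=6
t=9: arr=3 -> substrate=3 bound=2 product=8
t=10: arr=3 -> substrate=6 bound=2 product=8
t=11: arr=3 -> substrate=7 bound=2 product=10
t=12: arr=0 -> substrate=7 bound=2 product=10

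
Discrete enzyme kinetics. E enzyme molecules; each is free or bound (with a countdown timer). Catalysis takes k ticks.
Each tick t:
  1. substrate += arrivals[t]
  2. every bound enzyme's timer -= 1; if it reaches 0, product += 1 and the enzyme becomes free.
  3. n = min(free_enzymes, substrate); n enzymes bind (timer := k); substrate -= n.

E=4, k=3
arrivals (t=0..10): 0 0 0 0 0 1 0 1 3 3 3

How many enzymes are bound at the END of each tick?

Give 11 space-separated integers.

t=0: arr=0 -> substrate=0 bound=0 product=0
t=1: arr=0 -> substrate=0 bound=0 product=0
t=2: arr=0 -> substrate=0 bound=0 product=0
t=3: arr=0 -> substrate=0 bound=0 product=0
t=4: arr=0 -> substrate=0 bound=0 product=0
t=5: arr=1 -> substrate=0 bound=1 product=0
t=6: arr=0 -> substrate=0 bound=1 product=0
t=7: arr=1 -> substrate=0 bound=2 product=0
t=8: arr=3 -> substrate=0 bound=4 product=1
t=9: arr=3 -> substrate=3 bound=4 product=1
t=10: arr=3 -> substrate=5 bound=4 product=2

Answer: 0 0 0 0 0 1 1 2 4 4 4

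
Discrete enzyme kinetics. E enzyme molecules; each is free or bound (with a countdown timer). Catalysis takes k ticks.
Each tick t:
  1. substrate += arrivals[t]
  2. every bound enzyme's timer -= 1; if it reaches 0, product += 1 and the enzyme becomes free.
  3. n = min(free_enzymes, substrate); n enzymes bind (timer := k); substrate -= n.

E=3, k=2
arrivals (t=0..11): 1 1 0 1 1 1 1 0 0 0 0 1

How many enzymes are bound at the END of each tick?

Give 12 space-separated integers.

t=0: arr=1 -> substrate=0 bound=1 product=0
t=1: arr=1 -> substrate=0 bound=2 product=0
t=2: arr=0 -> substrate=0 bound=1 product=1
t=3: arr=1 -> substrate=0 bound=1 product=2
t=4: arr=1 -> substrate=0 bound=2 product=2
t=5: arr=1 -> substrate=0 bound=2 product=3
t=6: arr=1 -> substrate=0 bound=2 product=4
t=7: arr=0 -> substrate=0 bound=1 product=5
t=8: arr=0 -> substrate=0 bound=0 product=6
t=9: arr=0 -> substrate=0 bound=0 product=6
t=10: arr=0 -> substrate=0 bound=0 product=6
t=11: arr=1 -> substrate=0 bound=1 product=6

Answer: 1 2 1 1 2 2 2 1 0 0 0 1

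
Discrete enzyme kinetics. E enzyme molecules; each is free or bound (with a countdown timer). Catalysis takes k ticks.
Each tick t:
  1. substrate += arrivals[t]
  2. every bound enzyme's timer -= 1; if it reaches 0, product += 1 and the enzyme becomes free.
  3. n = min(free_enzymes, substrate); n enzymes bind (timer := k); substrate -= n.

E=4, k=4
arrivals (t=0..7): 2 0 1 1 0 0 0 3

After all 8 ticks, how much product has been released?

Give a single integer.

t=0: arr=2 -> substrate=0 bound=2 product=0
t=1: arr=0 -> substrate=0 bound=2 product=0
t=2: arr=1 -> substrate=0 bound=3 product=0
t=3: arr=1 -> substrate=0 bound=4 product=0
t=4: arr=0 -> substrate=0 bound=2 product=2
t=5: arr=0 -> substrate=0 bound=2 product=2
t=6: arr=0 -> substrate=0 bound=1 product=3
t=7: arr=3 -> substrate=0 bound=3 product=4

Answer: 4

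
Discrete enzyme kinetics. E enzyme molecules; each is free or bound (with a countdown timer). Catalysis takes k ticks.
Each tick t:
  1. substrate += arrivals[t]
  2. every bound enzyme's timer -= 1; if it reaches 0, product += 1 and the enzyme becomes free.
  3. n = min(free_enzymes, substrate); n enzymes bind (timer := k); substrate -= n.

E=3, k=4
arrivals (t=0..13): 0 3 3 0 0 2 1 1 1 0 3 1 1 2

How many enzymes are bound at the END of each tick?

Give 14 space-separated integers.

t=0: arr=0 -> substrate=0 bound=0 product=0
t=1: arr=3 -> substrate=0 bound=3 product=0
t=2: arr=3 -> substrate=3 bound=3 product=0
t=3: arr=0 -> substrate=3 bound=3 product=0
t=4: arr=0 -> substrate=3 bound=3 product=0
t=5: arr=2 -> substrate=2 bound=3 product=3
t=6: arr=1 -> substrate=3 bound=3 product=3
t=7: arr=1 -> substrate=4 bound=3 product=3
t=8: arr=1 -> substrate=5 bound=3 product=3
t=9: arr=0 -> substrate=2 bound=3 product=6
t=10: arr=3 -> substrate=5 bound=3 product=6
t=11: arr=1 -> substrate=6 bound=3 product=6
t=12: arr=1 -> substrate=7 bound=3 product=6
t=13: arr=2 -> substrate=6 bound=3 product=9

Answer: 0 3 3 3 3 3 3 3 3 3 3 3 3 3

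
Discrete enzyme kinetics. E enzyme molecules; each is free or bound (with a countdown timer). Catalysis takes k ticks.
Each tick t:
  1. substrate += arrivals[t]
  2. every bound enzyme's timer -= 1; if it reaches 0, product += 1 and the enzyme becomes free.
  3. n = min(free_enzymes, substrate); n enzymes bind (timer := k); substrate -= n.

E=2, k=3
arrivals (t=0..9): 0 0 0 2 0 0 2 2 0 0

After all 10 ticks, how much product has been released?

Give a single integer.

t=0: arr=0 -> substrate=0 bound=0 product=0
t=1: arr=0 -> substrate=0 bound=0 product=0
t=2: arr=0 -> substrate=0 bound=0 product=0
t=3: arr=2 -> substrate=0 bound=2 product=0
t=4: arr=0 -> substrate=0 bound=2 product=0
t=5: arr=0 -> substrate=0 bound=2 product=0
t=6: arr=2 -> substrate=0 bound=2 product=2
t=7: arr=2 -> substrate=2 bound=2 product=2
t=8: arr=0 -> substrate=2 bound=2 product=2
t=9: arr=0 -> substrate=0 bound=2 product=4

Answer: 4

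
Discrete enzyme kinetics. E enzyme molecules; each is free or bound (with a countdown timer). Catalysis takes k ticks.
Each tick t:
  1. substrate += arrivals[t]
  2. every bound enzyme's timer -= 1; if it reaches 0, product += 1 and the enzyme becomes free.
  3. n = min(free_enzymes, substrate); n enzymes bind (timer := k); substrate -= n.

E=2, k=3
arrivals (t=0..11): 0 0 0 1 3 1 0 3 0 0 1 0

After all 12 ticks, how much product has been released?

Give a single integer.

Answer: 4

Derivation:
t=0: arr=0 -> substrate=0 bound=0 product=0
t=1: arr=0 -> substrate=0 bound=0 product=0
t=2: arr=0 -> substrate=0 bound=0 product=0
t=3: arr=1 -> substrate=0 bound=1 product=0
t=4: arr=3 -> substrate=2 bound=2 product=0
t=5: arr=1 -> substrate=3 bound=2 product=0
t=6: arr=0 -> substrate=2 bound=2 product=1
t=7: arr=3 -> substrate=4 bound=2 product=2
t=8: arr=0 -> substrate=4 bound=2 product=2
t=9: arr=0 -> substrate=3 bound=2 product=3
t=10: arr=1 -> substrate=3 bound=2 product=4
t=11: arr=0 -> substrate=3 bound=2 product=4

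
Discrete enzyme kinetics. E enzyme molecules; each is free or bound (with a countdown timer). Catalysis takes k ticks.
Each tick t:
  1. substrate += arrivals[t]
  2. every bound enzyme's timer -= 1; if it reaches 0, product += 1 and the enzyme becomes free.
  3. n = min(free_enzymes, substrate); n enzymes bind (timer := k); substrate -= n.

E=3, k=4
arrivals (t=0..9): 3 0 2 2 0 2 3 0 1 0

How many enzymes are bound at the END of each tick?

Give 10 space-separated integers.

Answer: 3 3 3 3 3 3 3 3 3 3

Derivation:
t=0: arr=3 -> substrate=0 bound=3 product=0
t=1: arr=0 -> substrate=0 bound=3 product=0
t=2: arr=2 -> substrate=2 bound=3 product=0
t=3: arr=2 -> substrate=4 bound=3 product=0
t=4: arr=0 -> substrate=1 bound=3 product=3
t=5: arr=2 -> substrate=3 bound=3 product=3
t=6: arr=3 -> substrate=6 bound=3 product=3
t=7: arr=0 -> substrate=6 bound=3 product=3
t=8: arr=1 -> substrate=4 bound=3 product=6
t=9: arr=0 -> substrate=4 bound=3 product=6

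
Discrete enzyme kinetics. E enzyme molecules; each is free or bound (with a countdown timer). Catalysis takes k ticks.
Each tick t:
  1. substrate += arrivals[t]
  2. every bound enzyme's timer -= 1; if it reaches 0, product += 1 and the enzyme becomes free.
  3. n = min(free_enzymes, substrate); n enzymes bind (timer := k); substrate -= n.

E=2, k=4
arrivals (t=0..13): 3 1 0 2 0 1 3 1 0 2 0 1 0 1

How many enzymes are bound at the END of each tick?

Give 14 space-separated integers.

t=0: arr=3 -> substrate=1 bound=2 product=0
t=1: arr=1 -> substrate=2 bound=2 product=0
t=2: arr=0 -> substrate=2 bound=2 product=0
t=3: arr=2 -> substrate=4 bound=2 product=0
t=4: arr=0 -> substrate=2 bound=2 product=2
t=5: arr=1 -> substrate=3 bound=2 product=2
t=6: arr=3 -> substrate=6 bound=2 product=2
t=7: arr=1 -> substrate=7 bound=2 product=2
t=8: arr=0 -> substrate=5 bound=2 product=4
t=9: arr=2 -> substrate=7 bound=2 product=4
t=10: arr=0 -> substrate=7 bound=2 product=4
t=11: arr=1 -> substrate=8 bound=2 product=4
t=12: arr=0 -> substrate=6 bound=2 product=6
t=13: arr=1 -> substrate=7 bound=2 product=6

Answer: 2 2 2 2 2 2 2 2 2 2 2 2 2 2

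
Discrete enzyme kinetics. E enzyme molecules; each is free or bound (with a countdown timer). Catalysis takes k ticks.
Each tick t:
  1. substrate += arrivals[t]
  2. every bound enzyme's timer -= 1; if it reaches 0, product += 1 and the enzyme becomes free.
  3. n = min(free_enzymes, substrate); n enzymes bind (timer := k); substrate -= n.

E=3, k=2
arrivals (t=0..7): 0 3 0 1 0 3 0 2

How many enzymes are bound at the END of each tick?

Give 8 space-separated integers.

Answer: 0 3 3 1 1 3 3 2

Derivation:
t=0: arr=0 -> substrate=0 bound=0 product=0
t=1: arr=3 -> substrate=0 bound=3 product=0
t=2: arr=0 -> substrate=0 bound=3 product=0
t=3: arr=1 -> substrate=0 bound=1 product=3
t=4: arr=0 -> substrate=0 bound=1 product=3
t=5: arr=3 -> substrate=0 bound=3 product=4
t=6: arr=0 -> substrate=0 bound=3 product=4
t=7: arr=2 -> substrate=0 bound=2 product=7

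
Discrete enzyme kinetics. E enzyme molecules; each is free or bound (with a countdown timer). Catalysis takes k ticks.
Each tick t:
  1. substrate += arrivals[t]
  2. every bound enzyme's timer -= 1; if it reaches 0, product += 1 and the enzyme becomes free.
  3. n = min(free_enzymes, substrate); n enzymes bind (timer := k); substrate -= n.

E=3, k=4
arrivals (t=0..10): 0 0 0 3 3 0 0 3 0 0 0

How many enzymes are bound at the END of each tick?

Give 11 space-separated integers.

t=0: arr=0 -> substrate=0 bound=0 product=0
t=1: arr=0 -> substrate=0 bound=0 product=0
t=2: arr=0 -> substrate=0 bound=0 product=0
t=3: arr=3 -> substrate=0 bound=3 product=0
t=4: arr=3 -> substrate=3 bound=3 product=0
t=5: arr=0 -> substrate=3 bound=3 product=0
t=6: arr=0 -> substrate=3 bound=3 product=0
t=7: arr=3 -> substrate=3 bound=3 product=3
t=8: arr=0 -> substrate=3 bound=3 product=3
t=9: arr=0 -> substrate=3 bound=3 product=3
t=10: arr=0 -> substrate=3 bound=3 product=3

Answer: 0 0 0 3 3 3 3 3 3 3 3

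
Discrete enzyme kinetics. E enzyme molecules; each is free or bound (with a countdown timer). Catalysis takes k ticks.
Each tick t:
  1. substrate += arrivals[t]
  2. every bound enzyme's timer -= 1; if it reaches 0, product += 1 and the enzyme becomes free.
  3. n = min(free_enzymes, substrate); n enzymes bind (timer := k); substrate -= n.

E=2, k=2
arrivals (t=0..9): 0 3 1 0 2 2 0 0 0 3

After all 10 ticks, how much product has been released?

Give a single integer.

Answer: 8

Derivation:
t=0: arr=0 -> substrate=0 bound=0 product=0
t=1: arr=3 -> substrate=1 bound=2 product=0
t=2: arr=1 -> substrate=2 bound=2 product=0
t=3: arr=0 -> substrate=0 bound=2 product=2
t=4: arr=2 -> substrate=2 bound=2 product=2
t=5: arr=2 -> substrate=2 bound=2 product=4
t=6: arr=0 -> substrate=2 bound=2 product=4
t=7: arr=0 -> substrate=0 bound=2 product=6
t=8: arr=0 -> substrate=0 bound=2 product=6
t=9: arr=3 -> substrate=1 bound=2 product=8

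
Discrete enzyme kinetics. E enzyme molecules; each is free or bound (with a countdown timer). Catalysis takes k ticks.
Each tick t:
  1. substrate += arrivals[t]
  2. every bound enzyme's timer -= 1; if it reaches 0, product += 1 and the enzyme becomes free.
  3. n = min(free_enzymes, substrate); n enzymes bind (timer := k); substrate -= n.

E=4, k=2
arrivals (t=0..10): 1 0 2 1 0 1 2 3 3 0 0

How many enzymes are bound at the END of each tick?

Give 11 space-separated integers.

Answer: 1 1 2 3 1 1 3 4 4 4 2

Derivation:
t=0: arr=1 -> substrate=0 bound=1 product=0
t=1: arr=0 -> substrate=0 bound=1 product=0
t=2: arr=2 -> substrate=0 bound=2 product=1
t=3: arr=1 -> substrate=0 bound=3 product=1
t=4: arr=0 -> substrate=0 bound=1 product=3
t=5: arr=1 -> substrate=0 bound=1 product=4
t=6: arr=2 -> substrate=0 bound=3 product=4
t=7: arr=3 -> substrate=1 bound=4 product=5
t=8: arr=3 -> substrate=2 bound=4 product=7
t=9: arr=0 -> substrate=0 bound=4 product=9
t=10: arr=0 -> substrate=0 bound=2 product=11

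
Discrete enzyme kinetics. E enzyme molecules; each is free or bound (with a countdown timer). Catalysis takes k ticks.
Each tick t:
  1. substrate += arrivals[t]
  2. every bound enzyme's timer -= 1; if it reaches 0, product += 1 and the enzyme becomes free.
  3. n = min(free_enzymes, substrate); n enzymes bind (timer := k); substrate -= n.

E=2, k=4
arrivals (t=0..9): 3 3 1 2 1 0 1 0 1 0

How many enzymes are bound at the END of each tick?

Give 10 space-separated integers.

t=0: arr=3 -> substrate=1 bound=2 product=0
t=1: arr=3 -> substrate=4 bound=2 product=0
t=2: arr=1 -> substrate=5 bound=2 product=0
t=3: arr=2 -> substrate=7 bound=2 product=0
t=4: arr=1 -> substrate=6 bound=2 product=2
t=5: arr=0 -> substrate=6 bound=2 product=2
t=6: arr=1 -> substrate=7 bound=2 product=2
t=7: arr=0 -> substrate=7 bound=2 product=2
t=8: arr=1 -> substrate=6 bound=2 product=4
t=9: arr=0 -> substrate=6 bound=2 product=4

Answer: 2 2 2 2 2 2 2 2 2 2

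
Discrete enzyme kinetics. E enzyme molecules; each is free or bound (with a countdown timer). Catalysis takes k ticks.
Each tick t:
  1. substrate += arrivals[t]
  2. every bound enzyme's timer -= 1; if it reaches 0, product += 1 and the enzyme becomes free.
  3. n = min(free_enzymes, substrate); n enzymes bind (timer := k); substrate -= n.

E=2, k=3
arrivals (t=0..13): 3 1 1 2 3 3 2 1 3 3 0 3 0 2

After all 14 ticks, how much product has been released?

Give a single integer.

t=0: arr=3 -> substrate=1 bound=2 product=0
t=1: arr=1 -> substrate=2 bound=2 product=0
t=2: arr=1 -> substrate=3 bound=2 product=0
t=3: arr=2 -> substrate=3 bound=2 product=2
t=4: arr=3 -> substrate=6 bound=2 product=2
t=5: arr=3 -> substrate=9 bound=2 product=2
t=6: arr=2 -> substrate=9 bound=2 product=4
t=7: arr=1 -> substrate=10 bound=2 product=4
t=8: arr=3 -> substrate=13 bound=2 product=4
t=9: arr=3 -> substrate=14 bound=2 product=6
t=10: arr=0 -> substrate=14 bound=2 product=6
t=11: arr=3 -> substrate=17 bound=2 product=6
t=12: arr=0 -> substrate=15 bound=2 product=8
t=13: arr=2 -> substrate=17 bound=2 product=8

Answer: 8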